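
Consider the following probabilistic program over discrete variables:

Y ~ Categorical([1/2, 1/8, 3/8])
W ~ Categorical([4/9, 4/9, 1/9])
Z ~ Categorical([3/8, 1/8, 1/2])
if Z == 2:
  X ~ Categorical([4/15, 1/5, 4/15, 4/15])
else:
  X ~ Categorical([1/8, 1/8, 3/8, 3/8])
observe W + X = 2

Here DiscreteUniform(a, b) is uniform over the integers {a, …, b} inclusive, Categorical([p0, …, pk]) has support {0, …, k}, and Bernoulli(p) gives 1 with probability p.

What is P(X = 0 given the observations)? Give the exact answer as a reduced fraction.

Enumerate traces; 27 have nonzero weight after conditioning:
  (Y=0, W=0, Z=0, X=2) weight 1/32
  (Y=0, W=0, Z=1, X=2) weight 1/96
  (Y=0, W=0, Z=2, X=2) weight 4/135
  (Y=0, W=1, Z=0, X=1) weight 1/96
  (Y=0, W=1, Z=1, X=1) weight 1/288
  (Y=0, W=1, Z=2, X=1) weight 1/45
  (Y=0, W=2, Z=0, X=0) weight 1/384
  (Y=0, W=2, Z=1, X=0) weight 1/1152
  … 19 more
Group by X:
  weight(X=0) = 47/2160
  weight(X=1) = 13/180
  weight(X=2) = 77/540
Total weight = 47/2160 + 13/180 + 77/540 = 511/2160
P(X=0 | obs) = 47/2160 / 511/2160 = 47/511
P(X=1 | obs) = 13/180 / 511/2160 = 156/511
P(X=2 | obs) = 77/540 / 511/2160 = 44/73

P(X = 0 | obs) = 47/511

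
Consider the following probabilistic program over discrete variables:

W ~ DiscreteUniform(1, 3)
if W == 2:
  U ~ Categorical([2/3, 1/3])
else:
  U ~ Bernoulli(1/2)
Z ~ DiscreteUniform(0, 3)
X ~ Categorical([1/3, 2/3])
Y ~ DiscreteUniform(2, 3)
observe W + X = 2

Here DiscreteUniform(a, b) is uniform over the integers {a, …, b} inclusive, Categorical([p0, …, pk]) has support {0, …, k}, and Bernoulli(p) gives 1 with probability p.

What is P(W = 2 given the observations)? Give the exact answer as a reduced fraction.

Enumerate traces; 32 have nonzero weight after conditioning:
  (W=1, U=0, Z=0, X=1, Y=2) weight 1/72
  (W=1, U=0, Z=0, X=1, Y=3) weight 1/72
  (W=1, U=0, Z=1, X=1, Y=2) weight 1/72
  (W=1, U=0, Z=1, X=1, Y=3) weight 1/72
  (W=1, U=0, Z=2, X=1, Y=2) weight 1/72
  (W=1, U=0, Z=2, X=1, Y=3) weight 1/72
  (W=1, U=0, Z=3, X=1, Y=2) weight 1/72
  (W=1, U=0, Z=3, X=1, Y=3) weight 1/72
  (W=2, U=0, Z=0, X=0, Y=2) weight 1/108
  … 23 more
Group by W:
  weight(W=1) = 2/9
  weight(W=2) = 1/9
Total weight = 2/9 + 1/9 = 1/3
P(W=1 | obs) = 2/9 / 1/3 = 2/3
P(W=2 | obs) = 1/9 / 1/3 = 1/3

P(W = 2 | obs) = 1/3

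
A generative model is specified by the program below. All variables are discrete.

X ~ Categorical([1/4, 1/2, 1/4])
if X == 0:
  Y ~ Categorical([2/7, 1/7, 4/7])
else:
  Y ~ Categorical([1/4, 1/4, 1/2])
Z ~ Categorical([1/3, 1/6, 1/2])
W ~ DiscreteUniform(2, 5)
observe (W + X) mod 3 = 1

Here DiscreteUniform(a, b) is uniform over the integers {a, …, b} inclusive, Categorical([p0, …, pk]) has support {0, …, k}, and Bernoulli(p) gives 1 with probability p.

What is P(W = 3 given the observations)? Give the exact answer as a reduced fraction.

Enumerate traces; 36 have nonzero weight after conditioning:
  (X=0, Y=0, Z=0, W=4) weight 1/168
  (X=0, Y=0, Z=1, W=4) weight 1/336
  (X=0, Y=0, Z=2, W=4) weight 1/112
  (X=0, Y=1, Z=0, W=4) weight 1/336
  (X=0, Y=1, Z=1, W=4) weight 1/672
  (X=0, Y=1, Z=2, W=4) weight 1/224
  (X=0, Y=2, Z=0, W=4) weight 1/84
  (X=0, Y=2, Z=1, W=4) weight 1/168
  (X=1, Y=0, Z=0, W=3) weight 1/96
  (X=2, Y=0, Z=0, W=2) weight 1/192
  … 26 more
Group by W:
  weight(W=2) = 1/16
  weight(W=3) = 1/8
  weight(W=4) = 1/16
  weight(W=5) = 1/16
Total weight = 1/16 + 1/8 + 1/16 + 1/16 = 5/16
P(W=2 | obs) = 1/16 / 5/16 = 1/5
P(W=3 | obs) = 1/8 / 5/16 = 2/5
P(W=4 | obs) = 1/16 / 5/16 = 1/5
P(W=5 | obs) = 1/16 / 5/16 = 1/5

P(W = 3 | obs) = 2/5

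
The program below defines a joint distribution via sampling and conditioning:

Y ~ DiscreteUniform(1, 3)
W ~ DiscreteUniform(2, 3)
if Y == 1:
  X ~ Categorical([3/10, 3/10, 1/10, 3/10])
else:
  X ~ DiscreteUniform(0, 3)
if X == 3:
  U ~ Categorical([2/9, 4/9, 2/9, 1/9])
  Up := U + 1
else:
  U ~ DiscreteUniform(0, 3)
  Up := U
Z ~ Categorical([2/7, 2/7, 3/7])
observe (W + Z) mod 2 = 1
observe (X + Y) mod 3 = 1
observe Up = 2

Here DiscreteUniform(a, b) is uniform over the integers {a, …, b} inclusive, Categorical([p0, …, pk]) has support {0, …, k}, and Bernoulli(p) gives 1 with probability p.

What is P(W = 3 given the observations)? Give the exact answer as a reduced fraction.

P(W = 3 | obs) = 5/7

Enumerate traces; 12 have nonzero weight after conditioning:
  (Y=1, W=2, X=0, U=2, Z=1) weight 1/280
  (Y=1, W=2, X=3, U=1, Z=1) weight 2/315
  (Y=1, W=3, X=0, U=2, Z=0) weight 1/280
  (Y=1, W=3, X=0, U=2, Z=2) weight 3/560
  (Y=1, W=3, X=3, U=1, Z=0) weight 2/315
  (Y=1, W=3, X=3, U=1, Z=2) weight 1/105
  (Y=2, W=2, X=2, U=2, Z=1) weight 1/336
  (Y=2, W=3, X=2, U=2, Z=0) weight 1/336
  … 4 more
Group by W:
  weight(W=2) = 1/63
  weight(W=3) = 5/126
Total weight = 1/63 + 5/126 = 1/18
P(W=2 | obs) = 1/63 / 1/18 = 2/7
P(W=3 | obs) = 5/126 / 1/18 = 5/7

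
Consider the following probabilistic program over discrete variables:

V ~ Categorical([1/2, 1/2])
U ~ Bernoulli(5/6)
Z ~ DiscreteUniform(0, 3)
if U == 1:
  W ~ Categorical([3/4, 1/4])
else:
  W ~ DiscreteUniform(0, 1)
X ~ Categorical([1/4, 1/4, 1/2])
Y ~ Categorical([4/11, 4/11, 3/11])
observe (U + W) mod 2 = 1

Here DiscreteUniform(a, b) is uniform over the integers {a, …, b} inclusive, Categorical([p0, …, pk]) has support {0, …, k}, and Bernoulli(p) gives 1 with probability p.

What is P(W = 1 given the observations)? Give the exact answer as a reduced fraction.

Enumerate traces; 144 have nonzero weight after conditioning:
  (V=0, U=0, Z=0, W=1, X=0, Y=0) weight 1/1056
  (V=0, U=0, Z=0, W=1, X=0, Y=1) weight 1/1056
  (V=0, U=0, Z=0, W=1, X=0, Y=2) weight 1/1408
  (V=0, U=0, Z=0, W=1, X=1, Y=0) weight 1/1056
  (V=0, U=0, Z=0, W=1, X=1, Y=1) weight 1/1056
  (V=0, U=0, Z=0, W=1, X=1, Y=2) weight 1/1408
  (V=0, U=0, Z=0, W=1, X=2, Y=0) weight 1/528
  (V=0, U=0, Z=0, W=1, X=2, Y=1) weight 1/528
  (V=0, U=1, Z=0, W=0, X=0, Y=0) weight 5/704
  … 135 more
Group by W:
  weight(W=0) = 5/8
  weight(W=1) = 1/12
Total weight = 5/8 + 1/12 = 17/24
P(W=0 | obs) = 5/8 / 17/24 = 15/17
P(W=1 | obs) = 1/12 / 17/24 = 2/17

P(W = 1 | obs) = 2/17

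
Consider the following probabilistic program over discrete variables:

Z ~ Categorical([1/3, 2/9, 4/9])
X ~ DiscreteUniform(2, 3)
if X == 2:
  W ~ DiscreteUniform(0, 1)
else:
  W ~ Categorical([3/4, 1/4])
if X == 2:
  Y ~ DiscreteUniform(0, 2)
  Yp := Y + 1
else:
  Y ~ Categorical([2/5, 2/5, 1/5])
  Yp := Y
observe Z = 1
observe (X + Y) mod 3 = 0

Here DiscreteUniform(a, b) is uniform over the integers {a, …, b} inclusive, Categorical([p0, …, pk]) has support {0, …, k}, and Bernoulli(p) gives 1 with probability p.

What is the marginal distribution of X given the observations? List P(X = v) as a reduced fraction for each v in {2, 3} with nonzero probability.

Enumerate traces; 4 have nonzero weight after conditioning:
  (Z=1, X=2, W=0, Y=1) weight 1/54
  (Z=1, X=2, W=1, Y=1) weight 1/54
  (Z=1, X=3, W=0, Y=0) weight 1/30
  (Z=1, X=3, W=1, Y=0) weight 1/90
Group by X:
  weight(X=2) = 1/27
  weight(X=3) = 2/45
Total weight = 1/27 + 2/45 = 11/135
P(X=2 | obs) = 1/27 / 11/135 = 5/11
P(X=3 | obs) = 2/45 / 11/135 = 6/11

P(X=2) = 5/11, P(X=3) = 6/11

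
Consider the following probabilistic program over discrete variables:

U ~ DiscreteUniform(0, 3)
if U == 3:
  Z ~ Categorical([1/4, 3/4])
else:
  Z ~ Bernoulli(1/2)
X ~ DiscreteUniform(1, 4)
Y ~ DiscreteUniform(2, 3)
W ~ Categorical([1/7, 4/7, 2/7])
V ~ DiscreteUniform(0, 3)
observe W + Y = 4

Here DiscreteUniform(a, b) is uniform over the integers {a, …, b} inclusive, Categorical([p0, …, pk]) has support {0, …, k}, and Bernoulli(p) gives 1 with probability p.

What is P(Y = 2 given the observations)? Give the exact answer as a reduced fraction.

Enumerate traces; 256 have nonzero weight after conditioning:
  (U=0, Z=0, X=1, Y=2, W=2, V=0) weight 1/896
  (U=0, Z=0, X=1, Y=2, W=2, V=1) weight 1/896
  (U=0, Z=0, X=1, Y=2, W=2, V=2) weight 1/896
  (U=0, Z=0, X=1, Y=2, W=2, V=3) weight 1/896
  (U=0, Z=0, X=1, Y=3, W=1, V=0) weight 1/448
  (U=0, Z=0, X=1, Y=3, W=1, V=1) weight 1/448
  (U=0, Z=0, X=1, Y=3, W=1, V=2) weight 1/448
  (U=0, Z=0, X=1, Y=3, W=1, V=3) weight 1/448
  … 248 more
Group by Y:
  weight(Y=2) = 1/7
  weight(Y=3) = 2/7
Total weight = 1/7 + 2/7 = 3/7
P(Y=2 | obs) = 1/7 / 3/7 = 1/3
P(Y=3 | obs) = 2/7 / 3/7 = 2/3

P(Y = 2 | obs) = 1/3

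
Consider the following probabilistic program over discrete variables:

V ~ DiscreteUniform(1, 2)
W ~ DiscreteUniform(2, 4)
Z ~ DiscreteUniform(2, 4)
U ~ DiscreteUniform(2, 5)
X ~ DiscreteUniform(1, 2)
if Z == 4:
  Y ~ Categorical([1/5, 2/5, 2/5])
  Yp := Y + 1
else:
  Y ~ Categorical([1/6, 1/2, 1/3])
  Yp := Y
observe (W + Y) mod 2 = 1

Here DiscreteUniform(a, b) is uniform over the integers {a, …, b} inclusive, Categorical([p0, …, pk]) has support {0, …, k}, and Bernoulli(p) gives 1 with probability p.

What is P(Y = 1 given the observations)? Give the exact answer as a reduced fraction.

P(Y = 1 | obs) = 7/11

Enumerate traces; 192 have nonzero weight after conditioning:
  (V=1, W=2, Z=2, U=2, X=1, Y=1) weight 1/288
  (V=1, W=2, Z=2, U=2, X=2, Y=1) weight 1/288
  (V=1, W=2, Z=2, U=3, X=1, Y=1) weight 1/288
  (V=1, W=2, Z=2, U=3, X=2, Y=1) weight 1/288
  (V=1, W=2, Z=2, U=4, X=1, Y=1) weight 1/288
  (V=1, W=2, Z=2, U=4, X=2, Y=1) weight 1/288
  (V=1, W=2, Z=2, U=5, X=1, Y=1) weight 1/288
  (V=1, W=2, Z=2, U=5, X=2, Y=1) weight 1/288
  (V=1, W=3, Z=2, U=2, X=1, Y=0) weight 1/864
  (V=1, W=3, Z=2, U=2, X=1, Y=2) weight 1/432
  … 182 more
Group by Y:
  weight(Y=0) = 8/135
  weight(Y=1) = 14/45
  weight(Y=2) = 16/135
Total weight = 8/135 + 14/45 + 16/135 = 22/45
P(Y=0 | obs) = 8/135 / 22/45 = 4/33
P(Y=1 | obs) = 14/45 / 22/45 = 7/11
P(Y=2 | obs) = 16/135 / 22/45 = 8/33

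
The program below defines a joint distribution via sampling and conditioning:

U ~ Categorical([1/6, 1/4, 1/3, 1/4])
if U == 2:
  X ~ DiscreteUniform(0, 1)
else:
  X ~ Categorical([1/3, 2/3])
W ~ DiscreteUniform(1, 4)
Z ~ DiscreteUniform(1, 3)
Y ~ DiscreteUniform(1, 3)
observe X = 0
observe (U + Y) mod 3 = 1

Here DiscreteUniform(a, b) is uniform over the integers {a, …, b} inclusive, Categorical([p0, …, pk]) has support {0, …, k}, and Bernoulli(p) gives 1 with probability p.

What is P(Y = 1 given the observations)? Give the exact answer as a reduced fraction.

P(Y = 1 | obs) = 5/14

Enumerate traces; 48 have nonzero weight after conditioning:
  (U=0, X=0, W=1, Z=1, Y=1) weight 1/648
  (U=0, X=0, W=1, Z=2, Y=1) weight 1/648
  (U=0, X=0, W=1, Z=3, Y=1) weight 1/648
  (U=0, X=0, W=2, Z=1, Y=1) weight 1/648
  (U=0, X=0, W=2, Z=2, Y=1) weight 1/648
  (U=0, X=0, W=2, Z=3, Y=1) weight 1/648
  (U=0, X=0, W=3, Z=1, Y=1) weight 1/648
  (U=0, X=0, W=3, Z=2, Y=1) weight 1/648
  (U=1, X=0, W=1, Z=1, Y=3) weight 1/432
  (U=2, X=0, W=1, Z=1, Y=2) weight 1/216
  … 38 more
Group by Y:
  weight(Y=1) = 5/108
  weight(Y=2) = 1/18
  weight(Y=3) = 1/36
Total weight = 5/108 + 1/18 + 1/36 = 7/54
P(Y=1 | obs) = 5/108 / 7/54 = 5/14
P(Y=2 | obs) = 1/18 / 7/54 = 3/7
P(Y=3 | obs) = 1/36 / 7/54 = 3/14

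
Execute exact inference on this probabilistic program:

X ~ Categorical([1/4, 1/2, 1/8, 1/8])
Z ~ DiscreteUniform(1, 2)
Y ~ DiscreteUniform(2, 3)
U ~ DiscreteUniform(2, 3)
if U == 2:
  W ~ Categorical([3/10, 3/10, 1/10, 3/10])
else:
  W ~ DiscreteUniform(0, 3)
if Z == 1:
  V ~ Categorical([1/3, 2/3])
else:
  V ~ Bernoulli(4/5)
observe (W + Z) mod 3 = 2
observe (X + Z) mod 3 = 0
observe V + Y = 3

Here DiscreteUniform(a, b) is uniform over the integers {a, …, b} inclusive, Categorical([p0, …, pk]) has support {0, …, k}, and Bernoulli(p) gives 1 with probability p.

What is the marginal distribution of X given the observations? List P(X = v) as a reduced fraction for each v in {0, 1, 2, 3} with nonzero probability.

P(X=1) = 8/9, P(X=2) = 1/9

Enumerate traces; 12 have nonzero weight after conditioning:
  (X=1, Z=2, Y=2, U=2, W=0, V=1) weight 3/200
  (X=1, Z=2, Y=2, U=2, W=3, V=1) weight 3/200
  (X=1, Z=2, Y=2, U=3, W=0, V=1) weight 1/80
  (X=1, Z=2, Y=2, U=3, W=3, V=1) weight 1/80
  (X=1, Z=2, Y=3, U=2, W=0, V=0) weight 3/800
  (X=1, Z=2, Y=3, U=2, W=3, V=0) weight 3/800
  (X=1, Z=2, Y=3, U=3, W=0, V=0) weight 1/320
  (X=1, Z=2, Y=3, U=3, W=3, V=0) weight 1/320
  (X=2, Z=1, Y=2, U=2, W=1, V=1) weight 1/320
  … 3 more
Group by X:
  weight(X=1) = 11/160
  weight(X=2) = 11/1280
Total weight = 11/160 + 11/1280 = 99/1280
P(X=1 | obs) = 11/160 / 99/1280 = 8/9
P(X=2 | obs) = 11/1280 / 99/1280 = 1/9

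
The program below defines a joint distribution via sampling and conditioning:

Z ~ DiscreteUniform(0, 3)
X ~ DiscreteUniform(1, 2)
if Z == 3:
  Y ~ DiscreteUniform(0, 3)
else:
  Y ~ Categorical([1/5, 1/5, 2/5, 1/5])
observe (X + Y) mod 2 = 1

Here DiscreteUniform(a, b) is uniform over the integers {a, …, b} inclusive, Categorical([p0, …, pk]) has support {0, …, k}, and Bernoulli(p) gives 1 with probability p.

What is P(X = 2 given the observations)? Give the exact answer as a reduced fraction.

P(X = 2 | obs) = 17/40

Enumerate traces; 16 have nonzero weight after conditioning:
  (Z=0, X=1, Y=0) weight 1/40
  (Z=0, X=1, Y=2) weight 1/20
  (Z=0, X=2, Y=1) weight 1/40
  (Z=0, X=2, Y=3) weight 1/40
  (Z=1, X=1, Y=0) weight 1/40
  (Z=1, X=1, Y=2) weight 1/20
  (Z=1, X=2, Y=1) weight 1/40
  (Z=1, X=2, Y=3) weight 1/40
  … 8 more
Group by X:
  weight(X=1) = 23/80
  weight(X=2) = 17/80
Total weight = 23/80 + 17/80 = 1/2
P(X=1 | obs) = 23/80 / 1/2 = 23/40
P(X=2 | obs) = 17/80 / 1/2 = 17/40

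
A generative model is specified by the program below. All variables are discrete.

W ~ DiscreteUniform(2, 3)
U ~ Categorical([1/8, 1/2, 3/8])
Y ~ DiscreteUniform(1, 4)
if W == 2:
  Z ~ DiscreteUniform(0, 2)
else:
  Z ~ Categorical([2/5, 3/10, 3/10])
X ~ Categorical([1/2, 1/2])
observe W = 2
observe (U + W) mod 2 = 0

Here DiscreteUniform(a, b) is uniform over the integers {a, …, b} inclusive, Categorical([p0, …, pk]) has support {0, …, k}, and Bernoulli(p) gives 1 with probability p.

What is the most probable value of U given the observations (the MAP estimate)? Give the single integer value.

argmax_v P(U = v | obs) = 2

Enumerate traces; 48 have nonzero weight after conditioning:
  (W=2, U=0, Y=1, Z=0, X=0) weight 1/384
  (W=2, U=0, Y=1, Z=0, X=1) weight 1/384
  (W=2, U=0, Y=1, Z=1, X=0) weight 1/384
  (W=2, U=0, Y=1, Z=1, X=1) weight 1/384
  (W=2, U=0, Y=1, Z=2, X=0) weight 1/384
  (W=2, U=0, Y=1, Z=2, X=1) weight 1/384
  (W=2, U=0, Y=2, Z=0, X=0) weight 1/384
  (W=2, U=0, Y=2, Z=0, X=1) weight 1/384
  (W=2, U=2, Y=1, Z=0, X=0) weight 1/128
  … 39 more
Group by U:
  weight(U=0) = 1/16
  weight(U=2) = 3/16
Total weight = 1/16 + 3/16 = 1/4
P(U=0 | obs) = 1/16 / 1/4 = 1/4
P(U=2 | obs) = 3/16 / 1/4 = 3/4
argmax = 2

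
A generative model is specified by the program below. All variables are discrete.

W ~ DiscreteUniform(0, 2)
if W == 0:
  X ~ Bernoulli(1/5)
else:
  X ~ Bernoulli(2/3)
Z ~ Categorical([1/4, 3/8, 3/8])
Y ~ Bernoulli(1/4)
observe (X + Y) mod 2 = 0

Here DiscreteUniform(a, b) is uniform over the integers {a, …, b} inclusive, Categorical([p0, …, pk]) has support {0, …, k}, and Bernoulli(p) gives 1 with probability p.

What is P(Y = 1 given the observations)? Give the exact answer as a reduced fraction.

Enumerate traces; 18 have nonzero weight after conditioning:
  (W=0, X=0, Z=0, Y=0) weight 1/20
  (W=0, X=0, Z=1, Y=0) weight 3/40
  (W=0, X=0, Z=2, Y=0) weight 3/40
  (W=0, X=1, Z=0, Y=1) weight 1/240
  (W=0, X=1, Z=1, Y=1) weight 1/160
  (W=0, X=1, Z=2, Y=1) weight 1/160
  (W=1, X=0, Z=0, Y=0) weight 1/48
  (W=1, X=0, Z=1, Y=0) weight 1/32
  … 10 more
Group by Y:
  weight(Y=0) = 11/30
  weight(Y=1) = 23/180
Total weight = 11/30 + 23/180 = 89/180
P(Y=0 | obs) = 11/30 / 89/180 = 66/89
P(Y=1 | obs) = 23/180 / 89/180 = 23/89

P(Y = 1 | obs) = 23/89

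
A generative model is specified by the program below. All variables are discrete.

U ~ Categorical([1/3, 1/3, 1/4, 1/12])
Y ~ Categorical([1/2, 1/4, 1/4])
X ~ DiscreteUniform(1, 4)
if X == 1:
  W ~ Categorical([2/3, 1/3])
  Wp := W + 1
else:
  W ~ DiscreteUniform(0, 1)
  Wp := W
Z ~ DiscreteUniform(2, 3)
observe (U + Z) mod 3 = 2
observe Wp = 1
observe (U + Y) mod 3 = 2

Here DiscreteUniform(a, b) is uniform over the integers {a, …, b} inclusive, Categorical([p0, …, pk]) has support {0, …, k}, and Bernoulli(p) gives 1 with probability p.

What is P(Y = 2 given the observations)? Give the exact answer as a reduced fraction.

Enumerate traces; 12 have nonzero weight after conditioning:
  (U=0, Y=2, X=1, W=0, Z=2) weight 1/144
  (U=0, Y=2, X=2, W=1, Z=2) weight 1/192
  (U=0, Y=2, X=3, W=1, Z=2) weight 1/192
  (U=0, Y=2, X=4, W=1, Z=2) weight 1/192
  (U=2, Y=0, X=1, W=0, Z=3) weight 1/96
  (U=2, Y=0, X=2, W=1, Z=3) weight 1/128
  (U=2, Y=0, X=3, W=1, Z=3) weight 1/128
  (U=2, Y=0, X=4, W=1, Z=3) weight 1/128
  … 4 more
Group by Y:
  weight(Y=0) = 13/384
  weight(Y=2) = 65/2304
Total weight = 13/384 + 65/2304 = 143/2304
P(Y=0 | obs) = 13/384 / 143/2304 = 6/11
P(Y=2 | obs) = 65/2304 / 143/2304 = 5/11

P(Y = 2 | obs) = 5/11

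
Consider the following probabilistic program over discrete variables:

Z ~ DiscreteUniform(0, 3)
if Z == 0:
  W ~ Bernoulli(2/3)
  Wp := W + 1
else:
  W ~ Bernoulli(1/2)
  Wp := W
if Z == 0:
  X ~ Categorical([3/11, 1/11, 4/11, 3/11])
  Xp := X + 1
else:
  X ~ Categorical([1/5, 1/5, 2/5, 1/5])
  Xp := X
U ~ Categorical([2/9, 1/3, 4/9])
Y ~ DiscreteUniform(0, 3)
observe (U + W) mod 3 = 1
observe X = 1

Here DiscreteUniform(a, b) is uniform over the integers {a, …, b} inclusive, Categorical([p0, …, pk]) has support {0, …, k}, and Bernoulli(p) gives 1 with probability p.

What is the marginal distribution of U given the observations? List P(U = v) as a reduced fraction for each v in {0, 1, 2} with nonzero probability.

Enumerate traces; 32 have nonzero weight after conditioning:
  (Z=0, W=0, X=1, U=1, Y=0) weight 1/1584
  (Z=0, W=0, X=1, U=1, Y=1) weight 1/1584
  (Z=0, W=0, X=1, U=1, Y=2) weight 1/1584
  (Z=0, W=0, X=1, U=1, Y=3) weight 1/1584
  (Z=0, W=1, X=1, U=0, Y=0) weight 1/1188
  (Z=0, W=1, X=1, U=0, Y=1) weight 1/1188
  (Z=0, W=1, X=1, U=0, Y=2) weight 1/1188
  (Z=0, W=1, X=1, U=0, Y=3) weight 1/1188
  … 24 more
Group by U:
  weight(U=0) = 119/5940
  weight(U=1) = 109/3960
Total weight = 119/5940 + 109/3960 = 113/2376
P(U=0 | obs) = 119/5940 / 113/2376 = 238/565
P(U=1 | obs) = 109/3960 / 113/2376 = 327/565

P(U=0) = 238/565, P(U=1) = 327/565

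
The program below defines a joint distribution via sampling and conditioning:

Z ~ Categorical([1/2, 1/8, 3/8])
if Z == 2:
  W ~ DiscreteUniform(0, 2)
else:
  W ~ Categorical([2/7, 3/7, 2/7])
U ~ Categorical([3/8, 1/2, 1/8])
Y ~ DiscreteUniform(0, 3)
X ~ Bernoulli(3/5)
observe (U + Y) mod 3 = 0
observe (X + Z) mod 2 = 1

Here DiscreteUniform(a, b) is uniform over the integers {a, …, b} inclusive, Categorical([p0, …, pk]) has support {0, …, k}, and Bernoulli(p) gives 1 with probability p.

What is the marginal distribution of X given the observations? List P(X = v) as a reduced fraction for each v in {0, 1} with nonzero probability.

P(X=0) = 2/23, P(X=1) = 21/23

Enumerate traces; 36 have nonzero weight after conditioning:
  (Z=0, W=0, U=0, Y=0, X=1) weight 9/1120
  (Z=0, W=0, U=0, Y=3, X=1) weight 9/1120
  (Z=0, W=0, U=1, Y=2, X=1) weight 3/280
  (Z=0, W=0, U=2, Y=1, X=1) weight 3/1120
  (Z=0, W=1, U=0, Y=0, X=1) weight 27/2240
  (Z=0, W=1, U=0, Y=3, X=1) weight 27/2240
  (Z=0, W=1, U=1, Y=2, X=1) weight 9/560
  (Z=0, W=1, U=2, Y=1, X=1) weight 9/2240
  (Z=1, W=0, U=0, Y=0, X=0) weight 3/2240
  … 27 more
Group by X:
  weight(X=0) = 11/640
  weight(X=1) = 231/1280
Total weight = 11/640 + 231/1280 = 253/1280
P(X=0 | obs) = 11/640 / 253/1280 = 2/23
P(X=1 | obs) = 231/1280 / 253/1280 = 21/23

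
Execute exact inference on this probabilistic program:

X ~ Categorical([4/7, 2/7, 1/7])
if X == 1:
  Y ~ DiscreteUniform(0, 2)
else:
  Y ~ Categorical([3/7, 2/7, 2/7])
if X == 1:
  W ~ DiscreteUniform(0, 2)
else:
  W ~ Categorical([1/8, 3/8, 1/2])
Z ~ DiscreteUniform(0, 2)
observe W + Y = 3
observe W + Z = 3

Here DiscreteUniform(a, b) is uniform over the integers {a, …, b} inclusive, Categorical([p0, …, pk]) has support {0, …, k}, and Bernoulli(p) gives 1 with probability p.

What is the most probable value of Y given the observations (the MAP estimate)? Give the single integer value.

Enumerate traces; 6 have nonzero weight after conditioning:
  (X=0, Y=1, W=2, Z=1) weight 4/147
  (X=0, Y=2, W=1, Z=2) weight 1/49
  (X=1, Y=1, W=2, Z=1) weight 2/189
  (X=1, Y=2, W=1, Z=2) weight 2/189
  (X=2, Y=1, W=2, Z=1) weight 1/147
  (X=2, Y=2, W=1, Z=2) weight 1/196
Group by Y:
  weight(Y=1) = 59/1323
  weight(Y=2) = 191/5292
Total weight = 59/1323 + 191/5292 = 61/756
P(Y=1 | obs) = 59/1323 / 61/756 = 236/427
P(Y=2 | obs) = 191/5292 / 61/756 = 191/427
argmax = 1

argmax_v P(Y = v | obs) = 1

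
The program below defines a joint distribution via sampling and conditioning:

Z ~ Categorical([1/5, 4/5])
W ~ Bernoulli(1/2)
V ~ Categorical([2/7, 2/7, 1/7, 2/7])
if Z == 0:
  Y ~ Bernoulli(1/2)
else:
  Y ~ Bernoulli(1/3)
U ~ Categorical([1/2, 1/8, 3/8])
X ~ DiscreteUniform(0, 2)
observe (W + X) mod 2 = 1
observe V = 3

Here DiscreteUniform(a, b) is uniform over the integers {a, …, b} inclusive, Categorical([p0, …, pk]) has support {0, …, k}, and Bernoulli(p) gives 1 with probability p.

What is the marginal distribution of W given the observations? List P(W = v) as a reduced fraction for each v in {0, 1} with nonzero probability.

P(W=0) = 1/3, P(W=1) = 2/3

Enumerate traces; 36 have nonzero weight after conditioning:
  (Z=0, W=0, V=3, Y=0, U=0, X=1) weight 1/420
  (Z=0, W=0, V=3, Y=0, U=1, X=1) weight 1/1680
  (Z=0, W=0, V=3, Y=0, U=2, X=1) weight 1/560
  (Z=0, W=0, V=3, Y=1, U=0, X=1) weight 1/420
  (Z=0, W=0, V=3, Y=1, U=1, X=1) weight 1/1680
  (Z=0, W=0, V=3, Y=1, U=2, X=1) weight 1/560
  (Z=0, W=1, V=3, Y=0, U=0, X=0) weight 1/420
  (Z=0, W=1, V=3, Y=0, U=0, X=2) weight 1/420
  … 28 more
Group by W:
  weight(W=0) = 1/21
  weight(W=1) = 2/21
Total weight = 1/21 + 2/21 = 1/7
P(W=0 | obs) = 1/21 / 1/7 = 1/3
P(W=1 | obs) = 2/21 / 1/7 = 2/3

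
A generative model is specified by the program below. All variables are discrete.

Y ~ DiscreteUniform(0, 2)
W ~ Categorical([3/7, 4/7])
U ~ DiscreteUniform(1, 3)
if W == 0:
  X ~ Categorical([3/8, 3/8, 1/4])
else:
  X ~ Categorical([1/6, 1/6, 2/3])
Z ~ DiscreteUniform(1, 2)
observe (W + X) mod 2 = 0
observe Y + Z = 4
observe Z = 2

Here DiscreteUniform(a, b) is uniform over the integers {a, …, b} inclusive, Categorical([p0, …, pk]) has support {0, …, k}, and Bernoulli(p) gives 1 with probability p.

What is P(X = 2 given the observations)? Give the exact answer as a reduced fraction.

Enumerate traces; 9 have nonzero weight after conditioning:
  (Y=2, W=0, U=1, X=0, Z=2) weight 1/112
  (Y=2, W=0, U=1, X=2, Z=2) weight 1/168
  (Y=2, W=0, U=2, X=0, Z=2) weight 1/112
  (Y=2, W=0, U=2, X=2, Z=2) weight 1/168
  (Y=2, W=0, U=3, X=0, Z=2) weight 1/112
  (Y=2, W=0, U=3, X=2, Z=2) weight 1/168
  (Y=2, W=1, U=1, X=1, Z=2) weight 1/189
  (Y=2, W=1, U=2, X=1, Z=2) weight 1/189
  … 1 more
Group by X:
  weight(X=0) = 3/112
  weight(X=1) = 1/63
  weight(X=2) = 1/56
Total weight = 3/112 + 1/63 + 1/56 = 61/1008
P(X=0 | obs) = 3/112 / 61/1008 = 27/61
P(X=1 | obs) = 1/63 / 61/1008 = 16/61
P(X=2 | obs) = 1/56 / 61/1008 = 18/61

P(X = 2 | obs) = 18/61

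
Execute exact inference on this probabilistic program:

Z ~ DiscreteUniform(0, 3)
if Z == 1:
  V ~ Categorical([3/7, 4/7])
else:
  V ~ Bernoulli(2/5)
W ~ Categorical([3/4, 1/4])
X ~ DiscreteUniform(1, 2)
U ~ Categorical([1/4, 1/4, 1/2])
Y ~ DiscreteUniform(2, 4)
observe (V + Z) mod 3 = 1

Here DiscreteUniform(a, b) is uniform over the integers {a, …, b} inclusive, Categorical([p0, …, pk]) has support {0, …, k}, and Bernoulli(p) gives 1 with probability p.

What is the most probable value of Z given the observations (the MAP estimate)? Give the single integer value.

Enumerate traces; 108 have nonzero weight after conditioning:
  (Z=0, V=1, W=0, X=1, U=0, Y=2) weight 1/320
  (Z=0, V=1, W=0, X=1, U=0, Y=3) weight 1/320
  (Z=0, V=1, W=0, X=1, U=0, Y=4) weight 1/320
  (Z=0, V=1, W=0, X=1, U=1, Y=2) weight 1/320
  (Z=0, V=1, W=0, X=1, U=1, Y=3) weight 1/320
  (Z=0, V=1, W=0, X=1, U=1, Y=4) weight 1/320
  (Z=0, V=1, W=0, X=1, U=2, Y=2) weight 1/160
  (Z=0, V=1, W=0, X=1, U=2, Y=3) weight 1/160
  (Z=1, V=0, W=0, X=1, U=0, Y=2) weight 3/896
  (Z=3, V=1, W=0, X=1, U=0, Y=2) weight 1/320
  … 98 more
Group by Z:
  weight(Z=0) = 1/10
  weight(Z=1) = 3/28
  weight(Z=3) = 1/10
Total weight = 1/10 + 3/28 + 1/10 = 43/140
P(Z=0 | obs) = 1/10 / 43/140 = 14/43
P(Z=1 | obs) = 3/28 / 43/140 = 15/43
P(Z=3 | obs) = 1/10 / 43/140 = 14/43
argmax = 1

argmax_v P(Z = v | obs) = 1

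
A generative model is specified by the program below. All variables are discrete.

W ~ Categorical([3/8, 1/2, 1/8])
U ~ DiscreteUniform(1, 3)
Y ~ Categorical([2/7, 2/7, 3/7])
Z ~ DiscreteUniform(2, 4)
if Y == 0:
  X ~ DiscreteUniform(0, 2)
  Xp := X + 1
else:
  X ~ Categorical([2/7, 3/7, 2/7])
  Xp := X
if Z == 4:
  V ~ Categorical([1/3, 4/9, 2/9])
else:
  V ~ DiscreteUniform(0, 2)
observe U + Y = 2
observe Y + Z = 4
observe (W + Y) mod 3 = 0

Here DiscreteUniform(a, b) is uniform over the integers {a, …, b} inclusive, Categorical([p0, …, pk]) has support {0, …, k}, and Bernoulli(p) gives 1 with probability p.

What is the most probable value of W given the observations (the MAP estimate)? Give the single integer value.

Enumerate traces; 18 have nonzero weight after conditioning:
  (W=0, U=2, Y=0, Z=4, X=0, V=0) weight 1/756
  (W=0, U=2, Y=0, Z=4, X=0, V=1) weight 1/567
  (W=0, U=2, Y=0, Z=4, X=0, V=2) weight 1/1134
  (W=0, U=2, Y=0, Z=4, X=1, V=0) weight 1/756
  (W=0, U=2, Y=0, Z=4, X=1, V=1) weight 1/567
  (W=0, U=2, Y=0, Z=4, X=1, V=2) weight 1/1134
  (W=0, U=2, Y=0, Z=4, X=2, V=0) weight 1/756
  (W=0, U=2, Y=0, Z=4, X=2, V=1) weight 1/567
  (W=2, U=1, Y=1, Z=3, X=0, V=0) weight 1/2646
  … 9 more
Group by W:
  weight(W=0) = 1/84
  weight(W=2) = 1/252
Total weight = 1/84 + 1/252 = 1/63
P(W=0 | obs) = 1/84 / 1/63 = 3/4
P(W=2 | obs) = 1/252 / 1/63 = 1/4
argmax = 0

argmax_v P(W = v | obs) = 0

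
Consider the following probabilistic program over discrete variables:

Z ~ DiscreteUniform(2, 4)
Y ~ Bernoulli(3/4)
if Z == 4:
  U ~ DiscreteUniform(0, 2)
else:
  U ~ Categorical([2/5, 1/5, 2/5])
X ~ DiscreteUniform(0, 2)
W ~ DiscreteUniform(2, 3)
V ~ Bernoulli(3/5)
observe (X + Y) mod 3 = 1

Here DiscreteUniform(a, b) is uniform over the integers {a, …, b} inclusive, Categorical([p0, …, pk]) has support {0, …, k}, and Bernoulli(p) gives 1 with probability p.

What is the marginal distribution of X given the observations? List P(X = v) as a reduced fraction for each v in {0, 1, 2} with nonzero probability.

Enumerate traces; 72 have nonzero weight after conditioning:
  (Z=2, Y=0, U=0, X=1, W=2, V=0) weight 1/450
  (Z=2, Y=0, U=0, X=1, W=2, V=1) weight 1/300
  (Z=2, Y=0, U=0, X=1, W=3, V=0) weight 1/450
  (Z=2, Y=0, U=0, X=1, W=3, V=1) weight 1/300
  (Z=2, Y=0, U=1, X=1, W=2, V=0) weight 1/900
  (Z=2, Y=0, U=1, X=1, W=2, V=1) weight 1/600
  (Z=2, Y=0, U=1, X=1, W=3, V=0) weight 1/900
  (Z=2, Y=0, U=1, X=1, W=3, V=1) weight 1/600
  (Z=2, Y=1, U=0, X=0, W=2, V=0) weight 1/150
  … 63 more
Group by X:
  weight(X=0) = 1/4
  weight(X=1) = 1/12
Total weight = 1/4 + 1/12 = 1/3
P(X=0 | obs) = 1/4 / 1/3 = 3/4
P(X=1 | obs) = 1/12 / 1/3 = 1/4

P(X=0) = 3/4, P(X=1) = 1/4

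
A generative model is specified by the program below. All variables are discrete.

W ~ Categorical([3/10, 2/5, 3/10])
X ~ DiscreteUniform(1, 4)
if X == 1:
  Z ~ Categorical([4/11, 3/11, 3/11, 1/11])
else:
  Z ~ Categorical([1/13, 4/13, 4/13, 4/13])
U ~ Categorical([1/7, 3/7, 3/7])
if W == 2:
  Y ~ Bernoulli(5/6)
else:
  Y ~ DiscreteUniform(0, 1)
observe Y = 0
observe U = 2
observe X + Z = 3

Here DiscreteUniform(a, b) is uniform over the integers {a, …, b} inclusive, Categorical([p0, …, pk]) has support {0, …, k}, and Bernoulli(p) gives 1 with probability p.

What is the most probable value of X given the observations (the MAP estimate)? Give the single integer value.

Enumerate traces; 9 have nonzero weight after conditioning:
  (W=0, X=1, Z=2, U=2, Y=0) weight 27/6160
  (W=0, X=2, Z=1, U=2, Y=0) weight 9/1820
  (W=0, X=3, Z=0, U=2, Y=0) weight 9/7280
  (W=1, X=1, Z=2, U=2, Y=0) weight 9/1540
  (W=1, X=2, Z=1, U=2, Y=0) weight 3/455
  (W=1, X=3, Z=0, U=2, Y=0) weight 3/1820
  (W=2, X=1, Z=2, U=2, Y=0) weight 9/6160
  (W=2, X=2, Z=1, U=2, Y=0) weight 3/1820
  … 1 more
Group by X:
  weight(X=1) = 9/770
  weight(X=2) = 6/455
  weight(X=3) = 3/910
Total weight = 9/770 + 6/455 + 3/910 = 141/5005
P(X=1 | obs) = 9/770 / 141/5005 = 39/94
P(X=2 | obs) = 6/455 / 141/5005 = 22/47
P(X=3 | obs) = 3/910 / 141/5005 = 11/94
argmax = 2

argmax_v P(X = v | obs) = 2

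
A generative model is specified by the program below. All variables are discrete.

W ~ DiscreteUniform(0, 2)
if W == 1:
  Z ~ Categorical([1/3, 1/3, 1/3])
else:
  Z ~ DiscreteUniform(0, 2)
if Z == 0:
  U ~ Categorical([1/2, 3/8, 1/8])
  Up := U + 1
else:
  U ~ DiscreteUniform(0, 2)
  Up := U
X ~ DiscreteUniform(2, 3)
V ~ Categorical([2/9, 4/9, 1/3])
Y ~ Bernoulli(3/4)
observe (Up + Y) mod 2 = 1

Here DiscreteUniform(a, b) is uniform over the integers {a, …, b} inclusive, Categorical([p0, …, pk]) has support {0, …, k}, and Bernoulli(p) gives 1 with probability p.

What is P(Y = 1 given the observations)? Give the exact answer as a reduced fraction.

Enumerate traces; 162 have nonzero weight after conditioning:
  (W=0, Z=0, U=0, X=2, V=0, Y=0) weight 1/648
  (W=0, Z=0, U=0, X=2, V=1, Y=0) weight 1/324
  (W=0, Z=0, U=0, X=2, V=2, Y=0) weight 1/432
  (W=0, Z=0, U=0, X=3, V=0, Y=0) weight 1/648
  (W=0, Z=0, U=0, X=3, V=1, Y=0) weight 1/324
  (W=0, Z=0, U=0, X=3, V=2, Y=0) weight 1/432
  (W=0, Z=0, U=1, X=2, V=0, Y=1) weight 1/288
  (W=0, Z=0, U=1, X=2, V=1, Y=1) weight 1/144
  … 154 more
Group by Y:
  weight(Y=0) = 31/288
  weight(Y=1) = 41/96
Total weight = 31/288 + 41/96 = 77/144
P(Y=0 | obs) = 31/288 / 77/144 = 31/154
P(Y=1 | obs) = 41/96 / 77/144 = 123/154

P(Y = 1 | obs) = 123/154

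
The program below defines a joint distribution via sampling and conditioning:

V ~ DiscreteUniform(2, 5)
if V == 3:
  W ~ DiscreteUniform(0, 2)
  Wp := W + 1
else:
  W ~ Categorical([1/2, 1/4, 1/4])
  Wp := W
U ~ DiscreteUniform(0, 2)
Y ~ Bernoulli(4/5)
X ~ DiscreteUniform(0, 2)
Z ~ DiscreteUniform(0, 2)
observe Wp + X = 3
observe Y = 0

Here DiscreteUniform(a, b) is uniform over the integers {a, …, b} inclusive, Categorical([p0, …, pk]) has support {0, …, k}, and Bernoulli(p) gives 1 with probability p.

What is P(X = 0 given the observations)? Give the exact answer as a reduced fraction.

P(X = 0 | obs) = 2/15

Enumerate traces; 81 have nonzero weight after conditioning:
  (V=2, W=1, U=0, Y=0, X=2, Z=0) weight 1/2160
  (V=2, W=1, U=0, Y=0, X=2, Z=1) weight 1/2160
  (V=2, W=1, U=0, Y=0, X=2, Z=2) weight 1/2160
  (V=2, W=1, U=1, Y=0, X=2, Z=0) weight 1/2160
  (V=2, W=1, U=1, Y=0, X=2, Z=1) weight 1/2160
  (V=2, W=1, U=1, Y=0, X=2, Z=2) weight 1/2160
  (V=2, W=1, U=2, Y=0, X=2, Z=0) weight 1/2160
  (V=2, W=1, U=2, Y=0, X=2, Z=1) weight 1/2160
  (V=2, W=2, U=0, Y=0, X=1, Z=0) weight 1/2160
  (V=3, W=2, U=0, Y=0, X=0, Z=0) weight 1/1620
  … 71 more
Group by X:
  weight(X=0) = 1/180
  weight(X=1) = 13/720
  weight(X=2) = 13/720
Total weight = 1/180 + 13/720 + 13/720 = 1/24
P(X=0 | obs) = 1/180 / 1/24 = 2/15
P(X=1 | obs) = 13/720 / 1/24 = 13/30
P(X=2 | obs) = 13/720 / 1/24 = 13/30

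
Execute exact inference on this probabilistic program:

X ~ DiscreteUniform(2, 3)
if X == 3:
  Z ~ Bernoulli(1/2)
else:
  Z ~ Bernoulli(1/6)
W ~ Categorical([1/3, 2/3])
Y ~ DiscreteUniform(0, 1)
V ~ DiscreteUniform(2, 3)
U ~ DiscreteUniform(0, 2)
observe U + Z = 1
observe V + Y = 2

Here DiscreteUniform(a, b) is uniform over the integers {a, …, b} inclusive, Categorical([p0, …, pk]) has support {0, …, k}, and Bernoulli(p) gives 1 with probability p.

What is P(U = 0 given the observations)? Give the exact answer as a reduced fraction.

P(U = 0 | obs) = 1/3

Enumerate traces; 8 have nonzero weight after conditioning:
  (X=2, Z=0, W=0, Y=0, V=2, U=1) weight 5/432
  (X=2, Z=0, W=1, Y=0, V=2, U=1) weight 5/216
  (X=2, Z=1, W=0, Y=0, V=2, U=0) weight 1/432
  (X=2, Z=1, W=1, Y=0, V=2, U=0) weight 1/216
  (X=3, Z=0, W=0, Y=0, V=2, U=1) weight 1/144
  (X=3, Z=0, W=1, Y=0, V=2, U=1) weight 1/72
  (X=3, Z=1, W=0, Y=0, V=2, U=0) weight 1/144
  (X=3, Z=1, W=1, Y=0, V=2, U=0) weight 1/72
Group by U:
  weight(U=0) = 1/36
  weight(U=1) = 1/18
Total weight = 1/36 + 1/18 = 1/12
P(U=0 | obs) = 1/36 / 1/12 = 1/3
P(U=1 | obs) = 1/18 / 1/12 = 2/3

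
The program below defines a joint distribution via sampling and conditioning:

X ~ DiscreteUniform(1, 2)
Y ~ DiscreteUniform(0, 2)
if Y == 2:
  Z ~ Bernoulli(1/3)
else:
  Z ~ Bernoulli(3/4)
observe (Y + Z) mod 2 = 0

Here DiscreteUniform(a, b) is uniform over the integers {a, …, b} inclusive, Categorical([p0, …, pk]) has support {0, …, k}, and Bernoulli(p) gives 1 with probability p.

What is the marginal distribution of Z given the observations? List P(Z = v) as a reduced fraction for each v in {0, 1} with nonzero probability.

Enumerate traces; 6 have nonzero weight after conditioning:
  (X=1, Y=0, Z=0) weight 1/24
  (X=1, Y=1, Z=1) weight 1/8
  (X=1, Y=2, Z=0) weight 1/9
  (X=2, Y=0, Z=0) weight 1/24
  (X=2, Y=1, Z=1) weight 1/8
  (X=2, Y=2, Z=0) weight 1/9
Group by Z:
  weight(Z=0) = 11/36
  weight(Z=1) = 1/4
Total weight = 11/36 + 1/4 = 5/9
P(Z=0 | obs) = 11/36 / 5/9 = 11/20
P(Z=1 | obs) = 1/4 / 5/9 = 9/20

P(Z=0) = 11/20, P(Z=1) = 9/20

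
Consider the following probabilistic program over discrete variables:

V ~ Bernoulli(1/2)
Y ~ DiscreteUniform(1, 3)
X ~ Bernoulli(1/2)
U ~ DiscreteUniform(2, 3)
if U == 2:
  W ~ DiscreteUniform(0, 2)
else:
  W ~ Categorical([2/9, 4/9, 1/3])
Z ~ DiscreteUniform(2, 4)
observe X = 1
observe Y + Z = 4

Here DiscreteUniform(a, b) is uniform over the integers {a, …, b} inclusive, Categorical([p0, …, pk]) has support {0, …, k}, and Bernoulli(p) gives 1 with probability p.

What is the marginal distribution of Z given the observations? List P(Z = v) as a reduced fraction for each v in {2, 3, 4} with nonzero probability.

P(Z=2) = 1/2, P(Z=3) = 1/2

Enumerate traces; 24 have nonzero weight after conditioning:
  (V=0, Y=1, X=1, U=2, W=0, Z=3) weight 1/216
  (V=0, Y=1, X=1, U=2, W=1, Z=3) weight 1/216
  (V=0, Y=1, X=1, U=2, W=2, Z=3) weight 1/216
  (V=0, Y=1, X=1, U=3, W=0, Z=3) weight 1/324
  (V=0, Y=1, X=1, U=3, W=1, Z=3) weight 1/162
  (V=0, Y=1, X=1, U=3, W=2, Z=3) weight 1/216
  (V=0, Y=2, X=1, U=2, W=0, Z=2) weight 1/216
  (V=0, Y=2, X=1, U=2, W=1, Z=2) weight 1/216
  … 16 more
Group by Z:
  weight(Z=2) = 1/18
  weight(Z=3) = 1/18
Total weight = 1/18 + 1/18 = 1/9
P(Z=2 | obs) = 1/18 / 1/9 = 1/2
P(Z=3 | obs) = 1/18 / 1/9 = 1/2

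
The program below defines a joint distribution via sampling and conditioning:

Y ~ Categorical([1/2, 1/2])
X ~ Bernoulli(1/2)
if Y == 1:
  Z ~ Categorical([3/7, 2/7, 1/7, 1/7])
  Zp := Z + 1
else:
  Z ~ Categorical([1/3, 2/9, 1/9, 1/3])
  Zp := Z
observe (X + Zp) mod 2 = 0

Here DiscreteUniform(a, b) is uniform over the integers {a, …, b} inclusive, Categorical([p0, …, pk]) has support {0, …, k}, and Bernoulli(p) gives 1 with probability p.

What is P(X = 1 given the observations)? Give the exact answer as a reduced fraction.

P(X = 1 | obs) = 71/126

Enumerate traces; 8 have nonzero weight after conditioning:
  (Y=0, X=0, Z=0) weight 1/12
  (Y=0, X=0, Z=2) weight 1/36
  (Y=0, X=1, Z=1) weight 1/18
  (Y=0, X=1, Z=3) weight 1/12
  (Y=1, X=0, Z=1) weight 1/14
  (Y=1, X=0, Z=3) weight 1/28
  (Y=1, X=1, Z=0) weight 3/28
  (Y=1, X=1, Z=2) weight 1/28
Group by X:
  weight(X=0) = 55/252
  weight(X=1) = 71/252
Total weight = 55/252 + 71/252 = 1/2
P(X=0 | obs) = 55/252 / 1/2 = 55/126
P(X=1 | obs) = 71/252 / 1/2 = 71/126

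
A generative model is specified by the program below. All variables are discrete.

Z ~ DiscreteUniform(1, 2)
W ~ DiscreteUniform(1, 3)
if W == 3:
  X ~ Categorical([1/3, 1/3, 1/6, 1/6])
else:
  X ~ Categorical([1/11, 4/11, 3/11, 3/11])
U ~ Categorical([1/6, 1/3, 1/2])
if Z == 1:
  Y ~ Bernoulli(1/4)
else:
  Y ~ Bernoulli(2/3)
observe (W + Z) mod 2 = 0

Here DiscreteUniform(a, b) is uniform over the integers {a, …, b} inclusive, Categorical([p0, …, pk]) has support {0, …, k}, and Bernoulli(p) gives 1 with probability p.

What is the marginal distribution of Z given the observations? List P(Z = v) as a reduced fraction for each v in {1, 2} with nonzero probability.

Enumerate traces; 72 have nonzero weight after conditioning:
  (Z=1, W=1, X=0, U=0, Y=0) weight 1/528
  (Z=1, W=1, X=0, U=0, Y=1) weight 1/1584
  (Z=1, W=1, X=0, U=1, Y=0) weight 1/264
  (Z=1, W=1, X=0, U=1, Y=1) weight 1/792
  (Z=1, W=1, X=0, U=2, Y=0) weight 1/176
  (Z=1, W=1, X=0, U=2, Y=1) weight 1/528
  (Z=1, W=1, X=1, U=0, Y=0) weight 1/132
  (Z=1, W=1, X=1, U=0, Y=1) weight 1/396
  (Z=2, W=2, X=0, U=0, Y=0) weight 1/1188
  … 63 more
Group by Z:
  weight(Z=1) = 1/3
  weight(Z=2) = 1/6
Total weight = 1/3 + 1/6 = 1/2
P(Z=1 | obs) = 1/3 / 1/2 = 2/3
P(Z=2 | obs) = 1/6 / 1/2 = 1/3

P(Z=1) = 2/3, P(Z=2) = 1/3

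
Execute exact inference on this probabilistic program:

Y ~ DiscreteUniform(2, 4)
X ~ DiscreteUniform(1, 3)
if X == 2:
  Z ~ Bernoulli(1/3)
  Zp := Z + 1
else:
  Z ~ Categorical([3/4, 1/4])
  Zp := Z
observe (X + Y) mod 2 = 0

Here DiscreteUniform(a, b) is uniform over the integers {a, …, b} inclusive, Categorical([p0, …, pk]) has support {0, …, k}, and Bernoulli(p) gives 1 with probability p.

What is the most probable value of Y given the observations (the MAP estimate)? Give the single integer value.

argmax_v P(Y = v | obs) = 3

Enumerate traces; 8 have nonzero weight after conditioning:
  (Y=2, X=2, Z=0) weight 2/27
  (Y=2, X=2, Z=1) weight 1/27
  (Y=3, X=1, Z=0) weight 1/12
  (Y=3, X=1, Z=1) weight 1/36
  (Y=3, X=3, Z=0) weight 1/12
  (Y=3, X=3, Z=1) weight 1/36
  (Y=4, X=2, Z=0) weight 2/27
  (Y=4, X=2, Z=1) weight 1/27
Group by Y:
  weight(Y=2) = 1/9
  weight(Y=3) = 2/9
  weight(Y=4) = 1/9
Total weight = 1/9 + 2/9 + 1/9 = 4/9
P(Y=2 | obs) = 1/9 / 4/9 = 1/4
P(Y=3 | obs) = 2/9 / 4/9 = 1/2
P(Y=4 | obs) = 1/9 / 4/9 = 1/4
argmax = 3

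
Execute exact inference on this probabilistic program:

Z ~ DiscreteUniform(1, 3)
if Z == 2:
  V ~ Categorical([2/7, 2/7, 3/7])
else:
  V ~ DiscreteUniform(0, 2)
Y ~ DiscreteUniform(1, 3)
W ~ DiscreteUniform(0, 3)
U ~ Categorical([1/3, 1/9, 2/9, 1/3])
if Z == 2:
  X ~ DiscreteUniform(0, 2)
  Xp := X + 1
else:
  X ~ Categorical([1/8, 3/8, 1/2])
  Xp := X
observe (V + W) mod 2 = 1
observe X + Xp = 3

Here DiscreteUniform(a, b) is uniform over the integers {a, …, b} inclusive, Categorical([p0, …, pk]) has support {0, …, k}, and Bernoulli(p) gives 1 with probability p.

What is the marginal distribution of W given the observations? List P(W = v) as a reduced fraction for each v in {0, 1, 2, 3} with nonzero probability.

Enumerate traces; 72 have nonzero weight after conditioning:
  (Z=2, V=0, Y=1, W=1, U=0, X=1) weight 1/1134
  (Z=2, V=0, Y=1, W=1, U=1, X=1) weight 1/3402
  (Z=2, V=0, Y=1, W=1, U=2, X=1) weight 1/1701
  (Z=2, V=0, Y=1, W=1, U=3, X=1) weight 1/1134
  (Z=2, V=0, Y=1, W=3, U=0, X=1) weight 1/1134
  (Z=2, V=0, Y=1, W=3, U=1, X=1) weight 1/3402
  (Z=2, V=0, Y=1, W=3, U=2, X=1) weight 1/1701
  (Z=2, V=0, Y=1, W=3, U=3, X=1) weight 1/1134
  (Z=2, V=1, Y=1, W=0, U=0, X=1) weight 1/1134
  (Z=2, V=1, Y=1, W=2, U=0, X=1) weight 1/1134
  … 62 more
Group by W:
  weight(W=0) = 1/126
  weight(W=1) = 5/252
  weight(W=2) = 1/126
  weight(W=3) = 5/252
Total weight = 1/126 + 5/252 + 1/126 + 5/252 = 1/18
P(W=0 | obs) = 1/126 / 1/18 = 1/7
P(W=1 | obs) = 5/252 / 1/18 = 5/14
P(W=2 | obs) = 1/126 / 1/18 = 1/7
P(W=3 | obs) = 5/252 / 1/18 = 5/14

P(W=0) = 1/7, P(W=1) = 5/14, P(W=2) = 1/7, P(W=3) = 5/14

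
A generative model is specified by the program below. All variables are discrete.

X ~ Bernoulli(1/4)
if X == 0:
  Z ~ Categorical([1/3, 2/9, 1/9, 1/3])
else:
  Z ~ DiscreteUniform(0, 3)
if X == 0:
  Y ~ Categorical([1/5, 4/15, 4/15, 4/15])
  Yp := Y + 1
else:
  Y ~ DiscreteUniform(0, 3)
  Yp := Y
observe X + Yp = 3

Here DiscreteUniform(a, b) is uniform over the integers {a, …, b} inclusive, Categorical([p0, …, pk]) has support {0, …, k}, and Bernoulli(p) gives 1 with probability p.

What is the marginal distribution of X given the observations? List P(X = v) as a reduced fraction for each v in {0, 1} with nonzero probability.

Enumerate traces; 8 have nonzero weight after conditioning:
  (X=0, Z=0, Y=2) weight 1/15
  (X=0, Z=1, Y=2) weight 2/45
  (X=0, Z=2, Y=2) weight 1/45
  (X=0, Z=3, Y=2) weight 1/15
  (X=1, Z=0, Y=2) weight 1/64
  (X=1, Z=1, Y=2) weight 1/64
  (X=1, Z=2, Y=2) weight 1/64
  (X=1, Z=3, Y=2) weight 1/64
Group by X:
  weight(X=0) = 1/5
  weight(X=1) = 1/16
Total weight = 1/5 + 1/16 = 21/80
P(X=0 | obs) = 1/5 / 21/80 = 16/21
P(X=1 | obs) = 1/16 / 21/80 = 5/21

P(X=0) = 16/21, P(X=1) = 5/21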